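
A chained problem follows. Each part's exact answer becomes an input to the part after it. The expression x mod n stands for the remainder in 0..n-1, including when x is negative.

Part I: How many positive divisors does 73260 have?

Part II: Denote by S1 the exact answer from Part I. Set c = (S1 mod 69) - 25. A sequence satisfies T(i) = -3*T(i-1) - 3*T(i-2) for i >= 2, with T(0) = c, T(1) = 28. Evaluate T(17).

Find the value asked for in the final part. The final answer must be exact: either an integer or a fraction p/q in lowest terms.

-249318

Part I: 73260 = 2^2 * 3^2 * 5 * 11 * 37; number of divisors = (2+1) * (2+1) * (1+1) * (1+1) * (1+1) = 72; answer 72
Part II: S1 = 72; c = -22; T(2) = -3*(28) - 3*(-22) = -18; iterating: T(2)=-18, T(3)=-30, T(4)=144, T(5)=-342, T(6)=594, T(7)=-756, T(8)=486, T(9)=810, T(10)=-3888, T(11)=9234, T(12)=-16038, T(13)=20412, T(14)=-13122, T(15)=-21870, T(16)=104976, T(17)=-249318; answer -249318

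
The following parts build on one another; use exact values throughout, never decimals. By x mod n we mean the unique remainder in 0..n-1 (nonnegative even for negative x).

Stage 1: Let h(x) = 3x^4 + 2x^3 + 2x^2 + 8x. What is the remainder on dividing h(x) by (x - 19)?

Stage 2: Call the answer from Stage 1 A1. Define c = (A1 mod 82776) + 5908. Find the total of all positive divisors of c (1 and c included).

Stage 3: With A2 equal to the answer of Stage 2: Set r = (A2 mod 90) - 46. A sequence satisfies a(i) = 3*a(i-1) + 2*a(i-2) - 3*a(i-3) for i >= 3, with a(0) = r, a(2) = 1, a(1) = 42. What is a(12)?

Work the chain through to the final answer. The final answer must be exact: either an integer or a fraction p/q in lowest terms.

Stage 1: remainder = value at the root: 3*(19)^4 + 2*(19)^3 + 2*(19)^2 + 8*(19)^1 = (390963) + (13718) + (722) + (152) = 405555; answer 405555
Stage 2: A1 = 405555; c = 80359; 80359 = 17 * 29 * 163; sigma = (1 + 17) * (1 + 29) * (1 + 163) = 18 * 30 * 164 = 88560; answer 88560
Stage 3: A2 = 88560; r = -46; a(3) = 3*(1) + 2*(42) - 3*(-46) = 225; iterating: a(3)=225, a(4)=551, a(5)=2100, a(6)=6727, a(7)=22728, a(8)=75338, a(9)=251289, a(10)=836359, a(11)=2785641, a(12)=9275774; answer 9275774

9275774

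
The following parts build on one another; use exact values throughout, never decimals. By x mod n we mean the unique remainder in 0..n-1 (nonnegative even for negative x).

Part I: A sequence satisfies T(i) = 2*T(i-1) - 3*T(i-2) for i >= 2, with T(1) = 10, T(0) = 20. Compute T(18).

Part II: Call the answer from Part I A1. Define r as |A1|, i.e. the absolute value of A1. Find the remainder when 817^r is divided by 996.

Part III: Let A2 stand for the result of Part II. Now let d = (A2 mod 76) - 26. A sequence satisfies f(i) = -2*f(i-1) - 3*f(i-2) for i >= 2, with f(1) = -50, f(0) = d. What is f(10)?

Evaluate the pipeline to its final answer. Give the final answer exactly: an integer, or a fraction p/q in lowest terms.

Part I: T(2) = 2*(10) - 3*(20) = -40; iterating: T(2)=-40, T(3)=-110, T(4)=-100, T(5)=130, T(6)=560, T(7)=730, T(8)=-220, T(9)=-2630, T(10)=-4600, T(11)=-1310, T(12)=11180, T(13)=26290, T(14)=19040, T(15)=-40790, T(16)=-138700, T(17)=-155030, T(18)=106040; answer 106040
Part II: A1 = 106040; r = 106040; squarings mod 996: 817^1=817, 817^2=169, 817^4=673, 817^8=745, 817^16=253, 817^32=265, 817^64=505, 817^128=49, 817^256=409, 817^512=949, 817^1024=217, 817^2048=277, 817^4096=37, 817^8192=373, 817^16384=685, 817^32768=109, 817^65536=925; 817^106040 = 817^8 * 817^16 * 817^32 * 817^512 * 817^1024 * 817^2048 * 817^4096 * 817^32768 * 817^65536 = 361 (mod 996); answer 361
Part III: A2 = 361; d = 31; f(2) = -2*(-50) - 3*(31) = 7; iterating: f(2)=7, f(3)=136, f(4)=-293, f(5)=178, f(6)=523, f(7)=-1580, f(8)=1591, f(9)=1558, f(10)=-7889; answer -7889

-7889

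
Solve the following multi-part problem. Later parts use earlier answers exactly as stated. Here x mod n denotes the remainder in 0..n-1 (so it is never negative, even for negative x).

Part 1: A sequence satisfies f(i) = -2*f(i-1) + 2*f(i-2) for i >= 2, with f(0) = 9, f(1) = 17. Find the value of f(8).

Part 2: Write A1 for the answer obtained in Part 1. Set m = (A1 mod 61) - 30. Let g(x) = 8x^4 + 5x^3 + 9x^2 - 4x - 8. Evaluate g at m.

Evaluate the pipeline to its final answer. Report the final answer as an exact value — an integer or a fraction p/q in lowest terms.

3052592

Part 1: f(2) = -2*(17) + 2*(9) = -16; iterating: f(2)=-16, f(3)=66, f(4)=-164, f(5)=460, f(6)=-1248, f(7)=3416, f(8)=-9328; answer -9328
Part 2: A1 = -9328; m = -25; 8*(-25)^4 + 5*(-25)^3 + 9*(-25)^2 - 4*(-25)^1 - 8 = (3125000) + (-78125) + (5625) + (100) + (-8) = 3052592; answer 3052592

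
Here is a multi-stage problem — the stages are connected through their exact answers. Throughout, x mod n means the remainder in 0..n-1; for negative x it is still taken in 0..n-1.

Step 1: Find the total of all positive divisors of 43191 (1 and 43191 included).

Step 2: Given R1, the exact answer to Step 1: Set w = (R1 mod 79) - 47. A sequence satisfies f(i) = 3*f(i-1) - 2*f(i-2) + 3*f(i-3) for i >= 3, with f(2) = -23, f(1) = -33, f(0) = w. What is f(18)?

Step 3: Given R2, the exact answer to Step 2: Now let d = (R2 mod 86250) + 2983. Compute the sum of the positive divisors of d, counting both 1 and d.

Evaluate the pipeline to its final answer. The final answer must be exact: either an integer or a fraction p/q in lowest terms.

105336

Step 1: 43191 = 3^2 * 4799; sigma = (1 + 3 + 9) * (1 + 4799) = 13 * 4800 = 62400; answer 62400
Step 2: R1 = 62400; w = 22; f(3) = 3*(-23) - 2*(-33) + 3*(22) = 63; iterating: f(3)=63, f(4)=136, f(5)=213, f(6)=556, f(7)=1650, f(8)=4477, f(9)=11799, f(10)=31393, f(11)=84012, f(12)=224647, f(13)=600096, f(14)=1603030, f(15)=4282839, f(16)=11442745, f(17)=30571647, f(18)=81677968; answer 81677968
Step 3: R2 = 81677968; d = 88451; 88451 = 11^2 * 17 * 43; sigma = (1 + 11 + 121) * (1 + 17) * (1 + 43) = 133 * 18 * 44 = 105336; answer 105336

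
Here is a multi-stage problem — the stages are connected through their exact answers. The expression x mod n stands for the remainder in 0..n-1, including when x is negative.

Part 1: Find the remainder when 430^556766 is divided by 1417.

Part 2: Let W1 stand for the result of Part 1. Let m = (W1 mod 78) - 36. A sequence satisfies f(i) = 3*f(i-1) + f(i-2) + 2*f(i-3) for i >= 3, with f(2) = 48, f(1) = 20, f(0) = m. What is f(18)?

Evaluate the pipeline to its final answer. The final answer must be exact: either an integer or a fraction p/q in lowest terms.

18274712518

Part 1: squarings mod 1417: 430^1=430, 430^2=690, 430^4=1405, 430^8=144, 430^16=898, 430^32=131, 430^64=157, 430^128=560, 430^256=443, 430^512=703, 430^1024=1093, 430^2048=118, 430^4096=1171, 430^8192=1002, 430^16384=768, 430^32768=352, 430^65536=625, 430^131072=950, 430^262144=1288, 430^524288=1054; 430^556766 = 430^2 * 430^4 * 430^8 * 430^16 * 430^64 * 430^128 * 430^512 * 430^1024 * 430^2048 * 430^4096 * 430^8192 * 430^16384 * 430^524288 = 1041 (mod 1417); answer 1041
Part 2: W1 = 1041; m = -9; f(3) = 3*(48) + 1*(20) + 2*(-9) = 146; iterating: f(3)=146, f(4)=526, f(5)=1820, f(6)=6278, f(7)=21706, f(8)=75036, f(9)=259370, f(10)=896558, f(11)=3099116, f(12)=10712646, f(13)=37030170, f(14)=128001388, f(15)=442459626, f(16)=1529440606, f(17)=5286784220, f(18)=18274712518; answer 18274712518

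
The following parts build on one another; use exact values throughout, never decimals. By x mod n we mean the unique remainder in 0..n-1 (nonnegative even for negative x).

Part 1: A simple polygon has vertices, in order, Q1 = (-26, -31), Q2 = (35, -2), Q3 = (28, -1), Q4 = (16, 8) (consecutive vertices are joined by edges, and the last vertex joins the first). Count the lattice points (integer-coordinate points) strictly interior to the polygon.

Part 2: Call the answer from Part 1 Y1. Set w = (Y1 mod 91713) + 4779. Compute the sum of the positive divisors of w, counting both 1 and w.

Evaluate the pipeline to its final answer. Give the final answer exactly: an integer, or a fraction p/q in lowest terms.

7112

Part 1: cross terms: (-26*-2 - 35*-31)=1137, (35*-1 - 28*-2)=21, (28*8 - 16*-1)=240, (16*-31 - -26*8)=-288; twice the area = |1110| = 1110; area = 555; boundary points = 1 + 1 + 3 + 3 = 8; strictly interior points = area - boundary/2 + 1 = 552; answer 552
Part 2: Y1 = 552; w = 5331; 5331 = 3 * 1777; sigma = (1 + 3) * (1 + 1777) = 4 * 1778 = 7112; answer 7112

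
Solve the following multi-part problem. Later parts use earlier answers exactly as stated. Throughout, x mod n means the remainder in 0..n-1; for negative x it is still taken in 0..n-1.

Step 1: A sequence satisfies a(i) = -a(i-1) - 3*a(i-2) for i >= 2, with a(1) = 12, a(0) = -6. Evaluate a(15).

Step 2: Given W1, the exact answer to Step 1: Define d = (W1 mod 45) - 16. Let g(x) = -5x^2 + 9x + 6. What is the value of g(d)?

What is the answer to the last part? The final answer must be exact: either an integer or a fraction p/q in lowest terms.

Step 1: a(2) = -1*(12) - 3*(-6) = 6; iterating: a(2)=6, a(3)=-42, a(4)=24, a(5)=102, a(6)=-174, a(7)=-132, a(8)=654, a(9)=-258, a(10)=-1704, a(11)=2478, a(12)=2634, a(13)=-10068, a(14)=2166, a(15)=28038; answer 28038
Step 2: W1 = 28038; d = -13; -5*(-13)^2 + 9*(-13)^1 + 6 = (-845) + (-117) + (6) = -956; answer -956

-956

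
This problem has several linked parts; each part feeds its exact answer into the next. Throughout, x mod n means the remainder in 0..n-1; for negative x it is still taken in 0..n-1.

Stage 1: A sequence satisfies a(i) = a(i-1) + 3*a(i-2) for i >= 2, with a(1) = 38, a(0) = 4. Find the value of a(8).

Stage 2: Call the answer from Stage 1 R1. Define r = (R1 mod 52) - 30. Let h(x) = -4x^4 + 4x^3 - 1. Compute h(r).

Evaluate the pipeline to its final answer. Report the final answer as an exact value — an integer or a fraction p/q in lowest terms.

-608001

Stage 1: a(2) = 1*(38) + 3*(4) = 50; iterating: a(2)=50, a(3)=164, a(4)=314, a(5)=806, a(6)=1748, a(7)=4166, a(8)=9410; answer 9410
Stage 2: R1 = 9410; r = 20; -4*(20)^4 + 4*(20)^3 - 1 = (-640000) + (32000) + (-1) = -608001; answer -608001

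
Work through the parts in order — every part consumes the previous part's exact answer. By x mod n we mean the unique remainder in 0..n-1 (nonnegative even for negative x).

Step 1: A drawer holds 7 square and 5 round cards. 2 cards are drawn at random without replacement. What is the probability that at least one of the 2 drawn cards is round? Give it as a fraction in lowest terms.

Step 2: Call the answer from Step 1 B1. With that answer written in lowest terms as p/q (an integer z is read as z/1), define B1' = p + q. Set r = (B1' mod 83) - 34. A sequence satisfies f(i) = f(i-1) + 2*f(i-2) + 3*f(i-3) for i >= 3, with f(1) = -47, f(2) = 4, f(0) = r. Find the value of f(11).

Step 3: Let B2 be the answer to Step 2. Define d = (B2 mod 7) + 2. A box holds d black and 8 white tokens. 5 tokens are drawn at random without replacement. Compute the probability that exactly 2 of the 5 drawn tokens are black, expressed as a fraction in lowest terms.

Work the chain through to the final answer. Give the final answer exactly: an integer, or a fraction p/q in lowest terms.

Step 1: total draws C(12,2) = 66; complement C(7,2) = 21; favorable 66 - 21 = 45; P = 15/22; answer 15/22
Step 2: B1 = 15/22; threaded value p + q = 37; r = 3; f(3) = 1*(4) + 2*(-47) + 3*(3) = -81; iterating: f(3)=-81, f(4)=-214, f(5)=-364, f(6)=-1035, f(7)=-2405, f(8)=-5567, f(9)=-13482, f(10)=-31831, f(11)=-75496; answer -75496
Step 3: B2 = -75496; d = 8; total draws C(16,5) = 4368; favorable C(8,2)*C(8,3) = 1568; P = 14/39; answer 14/39

14/39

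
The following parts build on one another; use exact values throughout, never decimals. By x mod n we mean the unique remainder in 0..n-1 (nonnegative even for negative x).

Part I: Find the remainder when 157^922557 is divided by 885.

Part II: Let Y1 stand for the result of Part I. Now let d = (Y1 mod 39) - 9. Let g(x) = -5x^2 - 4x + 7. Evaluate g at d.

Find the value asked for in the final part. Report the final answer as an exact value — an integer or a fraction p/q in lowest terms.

-98

Part I: squarings mod 885: 157^1=157, 157^2=754, 157^4=346, 157^8=241, 157^16=556, 157^32=271, 157^64=871, 157^128=196, 157^256=361, 157^512=226, 157^1024=631, 157^2048=796, 157^4096=841, 157^8192=166, 157^16384=121, 157^32768=481, 157^65536=376, 157^131072=661, 157^262144=616, 157^524288=676; 157^922557 = 157^1 * 157^4 * 157^8 * 157^16 * 157^32 * 157^128 * 157^256 * 157^512 * 157^4096 * 157^131072 * 157^262144 * 157^524288 = 667 (mod 885); answer 667
Part II: Y1 = 667; d = -5; -5*(-5)^2 - 4*(-5)^1 + 7 = (-125) + (20) + (7) = -98; answer -98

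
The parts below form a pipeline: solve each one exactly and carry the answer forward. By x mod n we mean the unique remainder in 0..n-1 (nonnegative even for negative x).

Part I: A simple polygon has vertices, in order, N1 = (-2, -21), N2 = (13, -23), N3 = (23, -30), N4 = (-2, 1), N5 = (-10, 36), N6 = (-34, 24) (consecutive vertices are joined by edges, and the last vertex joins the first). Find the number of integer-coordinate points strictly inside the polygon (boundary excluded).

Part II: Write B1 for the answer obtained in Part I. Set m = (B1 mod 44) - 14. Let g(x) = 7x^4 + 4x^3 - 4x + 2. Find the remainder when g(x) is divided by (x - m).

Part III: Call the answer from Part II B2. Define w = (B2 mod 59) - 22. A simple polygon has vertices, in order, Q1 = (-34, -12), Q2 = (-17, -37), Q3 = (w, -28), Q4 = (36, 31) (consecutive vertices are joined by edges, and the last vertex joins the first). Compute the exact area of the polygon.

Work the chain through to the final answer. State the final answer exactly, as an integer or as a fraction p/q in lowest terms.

Part I: cross terms: (-2*-23 - 13*-21)=319, (13*-30 - 23*-23)=139, (23*1 - -2*-30)=-37, (-2*36 - -10*1)=-62, (-10*24 - -34*36)=984, (-34*-21 - -2*24)=762; twice the area = |2105| = 2105; area = 2105/2; boundary points = 1 + 1 + 1 + 1 + 12 + 1 = 17; strictly interior points = area - boundary/2 + 1 = 1045; answer 1045
Part II: B1 = 1045; m = 19; remainder = value at the root: 7*(19)^4 + 4*(19)^3 - 4*(19)^1 + 2 = (912247) + (27436) + (-76) + (2) = 939609; answer 939609
Part III: B2 = 939609; w = 12; cross terms: (-34*-37 - -17*-12)=1054, (-17*-28 - 12*-37)=920, (12*31 - 36*-28)=1380, (36*-12 - -34*31)=622; twice the area = |3976| = 3976; area = 1988; answer 1988

1988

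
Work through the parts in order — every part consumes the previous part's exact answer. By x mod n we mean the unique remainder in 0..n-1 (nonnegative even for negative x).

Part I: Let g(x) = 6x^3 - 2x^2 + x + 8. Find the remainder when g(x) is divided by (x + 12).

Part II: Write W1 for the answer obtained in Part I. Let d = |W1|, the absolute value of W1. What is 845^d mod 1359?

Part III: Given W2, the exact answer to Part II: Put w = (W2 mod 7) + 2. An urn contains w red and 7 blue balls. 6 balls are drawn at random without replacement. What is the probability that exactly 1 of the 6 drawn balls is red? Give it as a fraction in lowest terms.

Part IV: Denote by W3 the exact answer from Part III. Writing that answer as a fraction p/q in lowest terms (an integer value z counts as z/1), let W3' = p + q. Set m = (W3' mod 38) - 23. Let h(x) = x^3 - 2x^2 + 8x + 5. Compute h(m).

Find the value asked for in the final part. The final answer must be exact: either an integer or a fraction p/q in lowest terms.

Part I: remainder = value at the root: 6*(-12)^3 - 2*(-12)^2 + 1*(-12)^1 + 8 = (-10368) + (-288) + (-12) + (8) = -10660; answer -10660
Part II: W1 = -10660; d = 10660; squarings mod 1359: 845^1=845, 845^2=550, 845^4=802, 845^8=397, 845^16=1324, 845^32=1225, 845^64=289, 845^128=622, 845^256=928, 845^512=937, 845^1024=55, 845^2048=307, 845^4096=478, 845^8192=172; 845^10660 = 845^4 * 845^32 * 845^128 * 845^256 * 845^2048 * 845^8192 = 910 (mod 1359); answer 910
Part III: W2 = 910; w = 2; total draws C(9,6) = 84; favorable C(2,1)*C(7,5) = 42; P = 1/2; answer 1/2
Part IV: W3 = 1/2; threaded value p + q = 3; m = -20; 1*(-20)^3 - 2*(-20)^2 + 8*(-20)^1 + 5 = (-8000) + (-800) + (-160) + (5) = -8955; answer -8955

-8955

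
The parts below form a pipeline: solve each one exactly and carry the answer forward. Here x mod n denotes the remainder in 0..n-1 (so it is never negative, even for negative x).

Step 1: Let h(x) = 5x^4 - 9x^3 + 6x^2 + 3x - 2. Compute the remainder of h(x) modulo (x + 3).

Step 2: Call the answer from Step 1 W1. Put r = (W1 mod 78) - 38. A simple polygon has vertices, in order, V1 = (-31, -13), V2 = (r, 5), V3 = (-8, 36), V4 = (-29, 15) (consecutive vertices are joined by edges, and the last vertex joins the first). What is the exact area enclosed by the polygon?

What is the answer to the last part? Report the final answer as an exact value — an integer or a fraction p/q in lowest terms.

Step 1: remainder = value at the root: 5*(-3)^4 - 9*(-3)^3 + 6*(-3)^2 + 3*(-3)^1 - 2 = (405) + (243) + (54) + (-9) + (-2) = 691; answer 691
Step 2: W1 = 691; r = 29; cross terms: (-31*5 - 29*-13)=222, (29*36 - -8*5)=1084, (-8*15 - -29*36)=924, (-29*-13 - -31*15)=842; twice the area = |3072| = 3072; area = 1536; answer 1536

1536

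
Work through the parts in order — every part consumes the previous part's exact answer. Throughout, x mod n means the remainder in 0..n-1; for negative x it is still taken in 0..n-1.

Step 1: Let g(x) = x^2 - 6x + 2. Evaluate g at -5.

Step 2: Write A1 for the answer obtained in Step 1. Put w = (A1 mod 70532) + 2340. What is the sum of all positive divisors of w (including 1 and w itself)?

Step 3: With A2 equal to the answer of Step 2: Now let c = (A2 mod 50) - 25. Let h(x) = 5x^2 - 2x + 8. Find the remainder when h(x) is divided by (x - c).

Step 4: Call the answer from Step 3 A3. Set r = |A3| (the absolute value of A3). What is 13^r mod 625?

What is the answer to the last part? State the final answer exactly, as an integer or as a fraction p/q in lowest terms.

Step 1: 1*(-5)^2 - 6*(-5)^1 + 2 = (25) + (30) + (2) = 57; answer 57
Step 2: A1 = 57; w = 2397; 2397 = 3 * 17 * 47; sigma = (1 + 3) * (1 + 17) * (1 + 47) = 4 * 18 * 48 = 3456; answer 3456
Step 3: A2 = 3456; c = -19; remainder = value at the root: 5*(-19)^2 - 2*(-19)^1 + 8 = (1805) + (38) + (8) = 1851; answer 1851
Step 4: A3 = 1851; r = 1851; squarings mod 625: 13^1=13, 13^2=169, 13^4=436, 13^8=96, 13^16=466, 13^32=281, 13^64=211, 13^128=146, 13^256=66, 13^512=606, 13^1024=361; 13^1851 = 13^1 * 13^2 * 13^8 * 13^16 * 13^32 * 13^256 * 13^512 * 13^1024 = 487 (mod 625); answer 487

487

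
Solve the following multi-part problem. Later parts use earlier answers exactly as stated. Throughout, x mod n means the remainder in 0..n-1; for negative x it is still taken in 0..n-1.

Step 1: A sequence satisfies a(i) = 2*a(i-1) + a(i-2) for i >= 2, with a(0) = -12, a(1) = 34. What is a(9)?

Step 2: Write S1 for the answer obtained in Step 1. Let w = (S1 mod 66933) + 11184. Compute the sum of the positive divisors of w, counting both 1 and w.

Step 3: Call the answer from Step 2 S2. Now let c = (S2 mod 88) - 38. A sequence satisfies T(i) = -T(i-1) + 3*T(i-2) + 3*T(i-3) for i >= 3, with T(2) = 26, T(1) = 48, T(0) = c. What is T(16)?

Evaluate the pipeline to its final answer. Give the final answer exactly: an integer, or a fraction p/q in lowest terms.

190208

Step 1: a(2) = 2*(34) + 1*(-12) = 56; iterating: a(2)=56, a(3)=146, a(4)=348, a(5)=842, a(6)=2032, a(7)=4906, a(8)=11844, a(9)=28594; answer 28594
Step 2: S1 = 28594; w = 39778; 39778 = 2 * 19889; sigma = (1 + 2) * (1 + 19889) = 3 * 19890 = 59670; answer 59670
Step 3: S2 = 59670; c = -32; T(3) = -1*(26) + 3*(48) + 3*(-32) = 22; iterating: T(3)=22, T(4)=200, T(5)=-56, T(6)=722, T(7)=-290, T(8)=2288, T(9)=-992, T(10)=6986, T(11)=-3098, T(12)=21080, T(13)=-9416, T(14)=63362, T(15)=-28370, T(16)=190208; answer 190208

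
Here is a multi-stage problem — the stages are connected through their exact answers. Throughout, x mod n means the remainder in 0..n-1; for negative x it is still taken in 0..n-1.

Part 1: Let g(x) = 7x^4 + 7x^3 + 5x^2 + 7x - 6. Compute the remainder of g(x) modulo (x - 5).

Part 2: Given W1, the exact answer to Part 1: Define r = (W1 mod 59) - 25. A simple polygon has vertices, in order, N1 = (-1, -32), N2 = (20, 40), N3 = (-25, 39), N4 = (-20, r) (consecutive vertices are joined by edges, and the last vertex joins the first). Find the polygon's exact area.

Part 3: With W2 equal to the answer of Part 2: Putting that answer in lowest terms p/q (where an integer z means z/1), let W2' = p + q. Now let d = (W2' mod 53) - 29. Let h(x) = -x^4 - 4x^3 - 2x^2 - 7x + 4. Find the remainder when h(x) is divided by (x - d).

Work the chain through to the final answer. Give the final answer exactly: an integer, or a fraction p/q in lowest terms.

Part 1: remainder = value at the root: 7*(5)^4 + 7*(5)^3 + 5*(5)^2 + 7*(5)^1 - 6 = (4375) + (875) + (125) + (35) + (-6) = 5404; answer 5404
Part 2: W1 = 5404; r = 10; cross terms: (-1*40 - 20*-32)=600, (20*39 - -25*40)=1780, (-25*10 - -20*39)=530, (-20*-32 - -1*10)=650; twice the area = |3560| = 3560; area = 1780; answer 1780
Part 3: W2 = 1780; threaded value p + q = 1781; d = 3; remainder = value at the root: -1*(3)^4 - 4*(3)^3 - 2*(3)^2 - 7*(3)^1 + 4 = (-81) + (-108) + (-18) + (-21) + (4) = -224; answer -224

-224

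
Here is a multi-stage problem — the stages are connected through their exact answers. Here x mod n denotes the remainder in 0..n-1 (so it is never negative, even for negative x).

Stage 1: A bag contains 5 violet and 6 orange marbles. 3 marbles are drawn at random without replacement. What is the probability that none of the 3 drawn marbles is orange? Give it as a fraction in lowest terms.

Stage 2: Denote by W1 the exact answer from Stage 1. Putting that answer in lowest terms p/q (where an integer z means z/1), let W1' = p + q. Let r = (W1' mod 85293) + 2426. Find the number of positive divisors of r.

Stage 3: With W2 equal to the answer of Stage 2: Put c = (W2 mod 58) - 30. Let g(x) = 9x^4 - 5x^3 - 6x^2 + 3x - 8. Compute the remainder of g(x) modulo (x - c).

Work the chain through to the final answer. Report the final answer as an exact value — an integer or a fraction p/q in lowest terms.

Stage 1: total draws C(11,3) = 165; favorable C(5,3) = 10; P = 2/33; answer 2/33
Stage 2: W1 = 2/33; threaded value p + q = 35; r = 2461; 2461 = 23 * 107; number of divisors = (1+1) * (1+1) = 4; answer 4
Stage 3: W2 = 4; c = -26; remainder = value at the root: 9*(-26)^4 - 5*(-26)^3 - 6*(-26)^2 + 3*(-26)^1 - 8 = (4112784) + (87880) + (-4056) + (-78) + (-8) = 4196522; answer 4196522

4196522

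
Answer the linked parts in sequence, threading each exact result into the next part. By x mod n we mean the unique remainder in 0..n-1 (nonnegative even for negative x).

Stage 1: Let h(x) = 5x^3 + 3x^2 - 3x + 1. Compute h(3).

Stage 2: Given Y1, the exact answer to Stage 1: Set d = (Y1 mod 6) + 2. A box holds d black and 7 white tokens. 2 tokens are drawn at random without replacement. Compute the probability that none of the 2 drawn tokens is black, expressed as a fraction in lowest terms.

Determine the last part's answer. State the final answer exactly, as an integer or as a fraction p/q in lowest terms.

7/26

Stage 1: 5*(3)^3 + 3*(3)^2 - 3*(3)^1 + 1 = (135) + (27) + (-9) + (1) = 154; answer 154
Stage 2: Y1 = 154; d = 6; total draws C(13,2) = 78; favorable C(7,2) = 21; P = 7/26; answer 7/26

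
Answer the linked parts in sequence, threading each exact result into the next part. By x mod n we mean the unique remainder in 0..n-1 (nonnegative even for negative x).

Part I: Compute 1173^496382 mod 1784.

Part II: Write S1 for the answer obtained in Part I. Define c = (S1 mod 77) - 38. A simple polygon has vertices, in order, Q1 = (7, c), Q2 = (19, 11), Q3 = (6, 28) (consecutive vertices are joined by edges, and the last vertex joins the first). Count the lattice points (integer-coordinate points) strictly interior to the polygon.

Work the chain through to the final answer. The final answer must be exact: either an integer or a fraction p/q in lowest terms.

152

Part I: squarings mod 1784: 1173^1=1173, 1173^2=465, 1173^4=361, 1173^8=89, 1173^16=785, 1173^32=745, 1173^64=201, 1173^128=1153, 1173^256=329, 1173^512=1201, 1173^1024=929, 1173^2048=1369, 1173^4096=961, 1173^8192=1193, 1173^16384=1401, 1173^32768=401, 1173^65536=241, 1173^131072=993, 1173^262144=1281; 1173^496382 = 1173^2 * 1173^4 * 1173^8 * 1173^16 * 1173^32 * 1173^64 * 1173^128 * 1173^512 * 1173^4096 * 1173^32768 * 1173^65536 * 1173^131072 * 1173^262144 = 657 (mod 1784); answer 657
Part II: S1 = 657; c = 3; cross terms: (7*11 - 19*3)=20, (19*28 - 6*11)=466, (6*3 - 7*28)=-178; twice the area = |308| = 308; area = 154; boundary points = 4 + 1 + 1 = 6; strictly interior points = area - boundary/2 + 1 = 152; answer 152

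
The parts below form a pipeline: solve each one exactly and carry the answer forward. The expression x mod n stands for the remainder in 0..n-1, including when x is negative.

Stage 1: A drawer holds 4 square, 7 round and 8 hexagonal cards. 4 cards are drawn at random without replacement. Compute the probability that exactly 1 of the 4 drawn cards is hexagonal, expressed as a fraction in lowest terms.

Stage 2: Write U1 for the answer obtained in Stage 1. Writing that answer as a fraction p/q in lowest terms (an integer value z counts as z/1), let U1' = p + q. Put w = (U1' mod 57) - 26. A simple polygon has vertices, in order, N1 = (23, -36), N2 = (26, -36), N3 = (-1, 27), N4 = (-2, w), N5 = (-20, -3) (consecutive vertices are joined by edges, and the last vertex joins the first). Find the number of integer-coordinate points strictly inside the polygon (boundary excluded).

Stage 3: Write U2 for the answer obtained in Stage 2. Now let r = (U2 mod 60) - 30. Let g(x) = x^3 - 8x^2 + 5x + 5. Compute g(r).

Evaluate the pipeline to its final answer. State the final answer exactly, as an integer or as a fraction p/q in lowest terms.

423

Stage 1: total draws C(19,4) = 3876; favorable C(8,1)*C(11,3) = 1320; P = 110/323; answer 110/323
Stage 2: U1 = 110/323; threaded value p + q = 433; w = 8; cross terms: (23*-36 - 26*-36)=108, (26*27 - -1*-36)=666, (-1*8 - -2*27)=46, (-2*-3 - -20*8)=166, (-20*-36 - 23*-3)=789; twice the area = |1775| = 1775; area = 1775/2; boundary points = 3 + 9 + 1 + 1 + 1 = 15; strictly interior points = area - boundary/2 + 1 = 881; answer 881
Stage 3: U2 = 881; r = 11; 1*(11)^3 - 8*(11)^2 + 5*(11)^1 + 5 = (1331) + (-968) + (55) + (5) = 423; answer 423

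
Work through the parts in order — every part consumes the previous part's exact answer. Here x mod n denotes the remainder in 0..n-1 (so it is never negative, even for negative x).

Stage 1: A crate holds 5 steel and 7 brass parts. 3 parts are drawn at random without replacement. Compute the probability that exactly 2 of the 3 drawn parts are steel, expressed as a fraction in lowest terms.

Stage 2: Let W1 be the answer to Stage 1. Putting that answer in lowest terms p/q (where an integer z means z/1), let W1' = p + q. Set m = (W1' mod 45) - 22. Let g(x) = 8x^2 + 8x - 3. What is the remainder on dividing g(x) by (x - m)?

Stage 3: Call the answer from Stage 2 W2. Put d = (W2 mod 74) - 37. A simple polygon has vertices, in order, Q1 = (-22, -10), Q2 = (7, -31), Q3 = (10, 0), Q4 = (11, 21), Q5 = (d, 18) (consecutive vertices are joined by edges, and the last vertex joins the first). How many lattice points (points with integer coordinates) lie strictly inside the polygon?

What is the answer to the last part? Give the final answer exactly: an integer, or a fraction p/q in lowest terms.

1483

Stage 1: total draws C(12,3) = 220; favorable C(5,2)*C(7,1) = 70; P = 7/22; answer 7/22
Stage 2: W1 = 7/22; threaded value p + q = 29; m = 7; remainder = value at the root: 8*(7)^2 + 8*(7)^1 - 3 = (392) + (56) + (-3) = 445; answer 445
Stage 3: W2 = 445; d = -36; cross terms: (-22*-31 - 7*-10)=752, (7*0 - 10*-31)=310, (10*21 - 11*0)=210, (11*18 - -36*21)=954, (-36*-10 - -22*18)=756; twice the area = |2982| = 2982; area = 1491; boundary points = 1 + 1 + 1 + 1 + 14 = 18; strictly interior points = area - boundary/2 + 1 = 1483; answer 1483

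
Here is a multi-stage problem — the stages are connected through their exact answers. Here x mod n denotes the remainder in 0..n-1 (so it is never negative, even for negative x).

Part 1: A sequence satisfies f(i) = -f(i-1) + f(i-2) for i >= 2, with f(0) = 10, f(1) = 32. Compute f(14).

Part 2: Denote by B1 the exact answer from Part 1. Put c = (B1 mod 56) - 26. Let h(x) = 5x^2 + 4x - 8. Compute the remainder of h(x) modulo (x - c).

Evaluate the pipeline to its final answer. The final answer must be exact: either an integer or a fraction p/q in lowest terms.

1208

Part 1: f(2) = -1*(32) + 1*(10) = -22; iterating: f(2)=-22, f(3)=54, f(4)=-76, f(5)=130, f(6)=-206, f(7)=336, f(8)=-542, f(9)=878, f(10)=-1420, f(11)=2298, f(12)=-3718, f(13)=6016, f(14)=-9734; answer -9734
Part 2: B1 = -9734; c = -16; remainder = value at the root: 5*(-16)^2 + 4*(-16)^1 - 8 = (1280) + (-64) + (-8) = 1208; answer 1208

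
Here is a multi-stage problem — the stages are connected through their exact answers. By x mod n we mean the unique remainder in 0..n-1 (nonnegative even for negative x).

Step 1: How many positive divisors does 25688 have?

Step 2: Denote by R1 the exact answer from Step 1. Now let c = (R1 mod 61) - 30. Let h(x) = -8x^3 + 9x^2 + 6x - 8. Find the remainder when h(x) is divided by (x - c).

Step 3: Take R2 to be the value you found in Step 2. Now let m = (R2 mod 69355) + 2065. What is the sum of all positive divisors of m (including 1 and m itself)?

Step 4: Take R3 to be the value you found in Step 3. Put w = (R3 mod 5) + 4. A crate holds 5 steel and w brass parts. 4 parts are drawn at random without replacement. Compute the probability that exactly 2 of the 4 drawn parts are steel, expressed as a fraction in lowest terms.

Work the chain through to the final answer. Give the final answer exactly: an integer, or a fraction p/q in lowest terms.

Step 1: 25688 = 2^3 * 13^2 * 19; number of divisors = (3+1) * (2+1) * (1+1) = 24; answer 24
Step 2: R1 = 24; c = -6; remainder = value at the root: -8*(-6)^3 + 9*(-6)^2 + 6*(-6)^1 - 8 = (1728) + (324) + (-36) + (-8) = 2008; answer 2008
Step 3: R2 = 2008; m = 4073; 4073 is prime, so its only divisors are 1 and 4073; sigma = 1 + 4073 = 4074; answer 4074
Step 4: R3 = 4074; w = 8; total draws C(13,4) = 715; favorable C(5,2)*C(8,2) = 280; P = 56/143; answer 56/143

56/143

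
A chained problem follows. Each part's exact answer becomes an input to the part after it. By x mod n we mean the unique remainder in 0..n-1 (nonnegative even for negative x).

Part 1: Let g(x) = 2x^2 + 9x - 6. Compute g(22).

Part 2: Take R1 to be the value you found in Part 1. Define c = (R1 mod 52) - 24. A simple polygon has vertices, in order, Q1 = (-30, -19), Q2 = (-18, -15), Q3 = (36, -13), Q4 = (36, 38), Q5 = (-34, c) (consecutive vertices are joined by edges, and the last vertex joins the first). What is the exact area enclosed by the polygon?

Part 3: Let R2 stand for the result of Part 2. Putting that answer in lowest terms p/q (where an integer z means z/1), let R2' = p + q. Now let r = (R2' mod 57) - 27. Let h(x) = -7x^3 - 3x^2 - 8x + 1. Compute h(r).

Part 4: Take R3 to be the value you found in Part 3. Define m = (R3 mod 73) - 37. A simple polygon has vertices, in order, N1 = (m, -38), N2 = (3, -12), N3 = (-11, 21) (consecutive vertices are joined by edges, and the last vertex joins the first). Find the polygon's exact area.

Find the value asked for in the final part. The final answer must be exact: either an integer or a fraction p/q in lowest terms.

199/2

Part 1: 2*(22)^2 + 9*(22)^1 - 6 = (968) + (198) + (-6) = 1160; answer 1160
Part 2: R1 = 1160; c = -8; cross terms: (-30*-15 - -18*-19)=108, (-18*-13 - 36*-15)=774, (36*38 - 36*-13)=1836, (36*-8 - -34*38)=1004, (-34*-19 - -30*-8)=406; twice the area = |4128| = 4128; area = 2064; answer 2064
Part 3: R2 = 2064; threaded value p + q = 2065; r = -14; -7*(-14)^3 - 3*(-14)^2 - 8*(-14)^1 + 1 = (19208) + (-588) + (112) + (1) = 18733; answer 18733
Part 4: R3 = 18733; m = 8; cross terms: (8*-12 - 3*-38)=18, (3*21 - -11*-12)=-69, (-11*-38 - 8*21)=250; twice the area = |199| = 199; area = 199/2; answer 199/2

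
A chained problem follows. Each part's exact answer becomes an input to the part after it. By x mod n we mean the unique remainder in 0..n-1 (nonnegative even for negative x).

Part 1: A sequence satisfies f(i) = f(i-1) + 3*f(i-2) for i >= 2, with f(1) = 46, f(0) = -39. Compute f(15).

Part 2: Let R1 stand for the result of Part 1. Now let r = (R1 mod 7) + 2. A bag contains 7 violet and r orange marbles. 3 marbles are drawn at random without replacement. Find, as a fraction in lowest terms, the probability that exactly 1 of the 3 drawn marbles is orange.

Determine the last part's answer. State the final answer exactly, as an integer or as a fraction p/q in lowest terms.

Part 1: f(2) = 1*(46) + 3*(-39) = -71; iterating: f(2)=-71, f(3)=67, f(4)=-146, f(5)=55, f(6)=-383, f(7)=-218, f(8)=-1367, f(9)=-2021, f(10)=-6122, f(11)=-12185, f(12)=-30551, f(13)=-67106, f(14)=-158759, f(15)=-360077; answer -360077
Part 2: R1 = -360077; r = 5; total draws C(12,3) = 220; favorable C(5,1)*C(7,2) = 105; P = 21/44; answer 21/44

21/44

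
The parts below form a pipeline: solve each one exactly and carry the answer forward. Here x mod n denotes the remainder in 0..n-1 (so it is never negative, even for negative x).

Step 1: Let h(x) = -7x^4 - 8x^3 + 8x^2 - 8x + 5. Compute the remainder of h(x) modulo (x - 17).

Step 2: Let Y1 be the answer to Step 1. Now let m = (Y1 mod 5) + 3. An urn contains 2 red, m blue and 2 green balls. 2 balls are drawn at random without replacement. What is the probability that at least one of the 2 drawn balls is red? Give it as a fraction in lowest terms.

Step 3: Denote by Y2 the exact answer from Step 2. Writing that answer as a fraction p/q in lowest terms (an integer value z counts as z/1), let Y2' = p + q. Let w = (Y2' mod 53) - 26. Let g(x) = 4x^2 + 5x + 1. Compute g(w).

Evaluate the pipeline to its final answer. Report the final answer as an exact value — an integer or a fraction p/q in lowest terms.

Step 1: remainder = value at the root: -7*(17)^4 - 8*(17)^3 + 8*(17)^2 - 8*(17)^1 + 5 = (-584647) + (-39304) + (2312) + (-136) + (5) = -621770; answer -621770
Step 2: Y1 = -621770; m = 3; total draws C(7,2) = 21; complement C(5,2) = 10; favorable 21 - 10 = 11; P = 11/21; answer 11/21
Step 3: Y2 = 11/21; threaded value p + q = 32; w = 6; 4*(6)^2 + 5*(6)^1 + 1 = (144) + (30) + (1) = 175; answer 175

175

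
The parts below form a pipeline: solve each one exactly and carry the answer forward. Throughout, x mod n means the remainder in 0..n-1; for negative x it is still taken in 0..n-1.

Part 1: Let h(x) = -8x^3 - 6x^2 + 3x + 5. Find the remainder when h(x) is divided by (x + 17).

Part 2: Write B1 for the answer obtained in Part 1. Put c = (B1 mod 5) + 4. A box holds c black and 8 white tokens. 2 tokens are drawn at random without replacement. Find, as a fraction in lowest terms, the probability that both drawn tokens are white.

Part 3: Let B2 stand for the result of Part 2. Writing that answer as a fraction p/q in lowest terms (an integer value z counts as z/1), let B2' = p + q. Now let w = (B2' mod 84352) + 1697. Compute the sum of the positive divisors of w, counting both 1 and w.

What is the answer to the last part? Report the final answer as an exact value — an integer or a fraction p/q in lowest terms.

3684

Part 1: remainder = value at the root: -8*(-17)^3 - 6*(-17)^2 + 3*(-17)^1 + 5 = (39304) + (-1734) + (-51) + (5) = 37524; answer 37524
Part 2: B1 = 37524; c = 8; total draws C(16,2) = 120; favorable C(8,2) = 28; P = 7/30; answer 7/30
Part 3: B2 = 7/30; threaded value p + q = 37; w = 1734; 1734 = 2 * 3 * 17^2; sigma = (1 + 2) * (1 + 3) * (1 + 17 + 289) = 3 * 4 * 307 = 3684; answer 3684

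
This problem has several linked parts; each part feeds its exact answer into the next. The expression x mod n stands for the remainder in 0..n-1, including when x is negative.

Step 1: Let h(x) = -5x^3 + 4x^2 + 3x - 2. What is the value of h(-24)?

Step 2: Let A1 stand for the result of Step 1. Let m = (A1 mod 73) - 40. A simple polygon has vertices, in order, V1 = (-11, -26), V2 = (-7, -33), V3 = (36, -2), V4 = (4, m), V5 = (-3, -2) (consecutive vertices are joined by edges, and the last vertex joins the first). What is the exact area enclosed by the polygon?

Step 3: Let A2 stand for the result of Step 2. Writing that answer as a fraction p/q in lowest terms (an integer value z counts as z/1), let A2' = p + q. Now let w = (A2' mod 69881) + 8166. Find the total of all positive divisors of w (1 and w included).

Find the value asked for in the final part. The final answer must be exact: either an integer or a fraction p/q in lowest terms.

Step 1: -5*(-24)^3 + 4*(-24)^2 + 3*(-24)^1 - 2 = (69120) + (2304) + (-72) + (-2) = 71350; answer 71350
Step 2: A1 = 71350; m = -11; cross terms: (-11*-33 - -7*-26)=181, (-7*-2 - 36*-33)=1202, (36*-11 - 4*-2)=-388, (4*-2 - -3*-11)=-41, (-3*-26 - -11*-2)=56; twice the area = |1010| = 1010; area = 505; answer 505
Step 3: A2 = 505; threaded value p + q = 506; w = 8672; 8672 = 2^5 * 271; sigma = (1 + 2 + 4 + 8 + 16 + 32) * (1 + 271) = 63 * 272 = 17136; answer 17136

17136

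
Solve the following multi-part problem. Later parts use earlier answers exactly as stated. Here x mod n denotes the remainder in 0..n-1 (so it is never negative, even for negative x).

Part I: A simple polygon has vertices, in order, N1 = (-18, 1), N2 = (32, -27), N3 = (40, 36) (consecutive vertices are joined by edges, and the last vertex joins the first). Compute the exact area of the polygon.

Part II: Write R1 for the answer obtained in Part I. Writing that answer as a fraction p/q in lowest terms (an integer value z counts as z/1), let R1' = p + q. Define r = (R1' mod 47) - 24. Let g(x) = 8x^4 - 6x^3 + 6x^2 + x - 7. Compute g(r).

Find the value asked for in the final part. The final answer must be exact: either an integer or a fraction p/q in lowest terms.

1003592

Part I: cross terms: (-18*-27 - 32*1)=454, (32*36 - 40*-27)=2232, (40*1 - -18*36)=688; twice the area = |3374| = 3374; area = 1687; answer 1687
Part II: R1 = 1687; threaded value p + q = 1688; r = 19; 8*(19)^4 - 6*(19)^3 + 6*(19)^2 + 1*(19)^1 - 7 = (1042568) + (-41154) + (2166) + (19) + (-7) = 1003592; answer 1003592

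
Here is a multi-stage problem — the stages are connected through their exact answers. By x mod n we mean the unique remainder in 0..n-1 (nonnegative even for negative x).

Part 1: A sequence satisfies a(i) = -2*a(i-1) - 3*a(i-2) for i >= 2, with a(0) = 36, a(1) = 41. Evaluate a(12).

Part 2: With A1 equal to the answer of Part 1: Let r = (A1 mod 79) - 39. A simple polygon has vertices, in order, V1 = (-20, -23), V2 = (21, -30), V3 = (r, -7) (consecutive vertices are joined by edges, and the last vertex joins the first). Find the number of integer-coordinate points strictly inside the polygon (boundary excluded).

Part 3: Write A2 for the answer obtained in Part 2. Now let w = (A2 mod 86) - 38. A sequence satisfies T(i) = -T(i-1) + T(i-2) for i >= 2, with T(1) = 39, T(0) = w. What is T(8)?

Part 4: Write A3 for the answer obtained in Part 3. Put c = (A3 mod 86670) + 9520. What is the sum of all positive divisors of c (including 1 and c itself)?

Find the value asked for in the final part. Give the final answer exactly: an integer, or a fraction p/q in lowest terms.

Part 1: a(2) = -2*(41) - 3*(36) = -190; iterating: a(2)=-190, a(3)=257, a(4)=56, a(5)=-883, a(6)=1598, a(7)=-547, a(8)=-3700, a(9)=9041, a(10)=-6982, a(11)=-13159, a(12)=47264; answer 47264
Part 2: A1 = 47264; r = -17; cross terms: (-20*-30 - 21*-23)=1083, (21*-7 - -17*-30)=-657, (-17*-23 - -20*-7)=251; twice the area = |677| = 677; area = 677/2; boundary points = 1 + 1 + 1 = 3; strictly interior points = area - boundary/2 + 1 = 338; answer 338
Part 3: A2 = 338; w = 42; T(2) = -1*(39) + 1*(42) = 3; iterating: T(2)=3, T(3)=36, T(4)=-33, T(5)=69, T(6)=-102, T(7)=171, T(8)=-273; answer -273
Part 4: A3 = -273; c = 95917; 95917 is prime, so its only divisors are 1 and 95917; sigma = 1 + 95917 = 95918; answer 95918

95918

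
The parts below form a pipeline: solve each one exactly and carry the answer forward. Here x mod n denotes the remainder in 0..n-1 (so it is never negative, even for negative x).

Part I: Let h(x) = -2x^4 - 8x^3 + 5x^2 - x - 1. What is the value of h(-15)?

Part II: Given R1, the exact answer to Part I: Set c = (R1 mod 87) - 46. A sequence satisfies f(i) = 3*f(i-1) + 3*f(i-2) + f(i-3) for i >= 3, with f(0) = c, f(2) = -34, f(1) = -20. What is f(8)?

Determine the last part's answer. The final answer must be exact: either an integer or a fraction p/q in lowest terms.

Part I: -2*(-15)^4 - 8*(-15)^3 + 5*(-15)^2 - 1*(-15)^1 - 1 = (-101250) + (27000) + (1125) + (15) + (-1) = -73111; answer -73111
Part II: R1 = -73111; c = 10; f(3) = 3*(-34) + 3*(-20) + 1*(10) = -152; iterating: f(3)=-152, f(4)=-578, f(5)=-2224, f(6)=-8558, f(7)=-32924, f(8)=-126670; answer -126670

-126670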